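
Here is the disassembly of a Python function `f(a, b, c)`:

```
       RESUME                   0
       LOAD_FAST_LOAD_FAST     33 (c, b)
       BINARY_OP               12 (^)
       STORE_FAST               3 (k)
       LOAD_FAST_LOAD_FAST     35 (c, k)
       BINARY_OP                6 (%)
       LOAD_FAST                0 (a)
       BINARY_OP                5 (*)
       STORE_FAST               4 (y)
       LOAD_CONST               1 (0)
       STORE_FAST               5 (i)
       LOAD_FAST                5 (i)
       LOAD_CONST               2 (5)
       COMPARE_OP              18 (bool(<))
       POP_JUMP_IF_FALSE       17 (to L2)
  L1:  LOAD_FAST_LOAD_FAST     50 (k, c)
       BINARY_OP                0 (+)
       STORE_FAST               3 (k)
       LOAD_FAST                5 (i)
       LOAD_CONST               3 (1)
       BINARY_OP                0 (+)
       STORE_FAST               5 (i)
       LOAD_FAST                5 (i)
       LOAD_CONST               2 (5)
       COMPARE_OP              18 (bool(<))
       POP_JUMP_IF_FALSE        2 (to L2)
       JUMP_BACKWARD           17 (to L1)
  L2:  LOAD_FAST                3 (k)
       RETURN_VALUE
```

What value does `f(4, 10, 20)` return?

LOAD_FAST_LOAD_FAST c,b → push 20,10
BINARY_OP ^ → 20 ^ 10 = 30
STORE_FAST k → k=30
LOAD_FAST_LOAD_FAST c,k → push 20,30
BINARY_OP % → 20 % 30 = 20
LOAD_FAST a → push 4
BINARY_OP * → 20 * 4 = 80
STORE_FAST y → y=80
LOAD_CONST → push 0
STORE_FAST i → i=0
LOAD_FAST i → push 0
LOAD_CONST → push 5
COMPARE_OP bool(<) → 0 vs 5 = True
POP_JUMP_IF_FALSE → pop True; no jump
LOAD_FAST_LOAD_FAST k,c → push 30,20
BINARY_OP + → 30 + 20 = 50
STORE_FAST k → k=50
LOAD_FAST i → push 0
LOAD_CONST → push 1
BINARY_OP + → 0 + 1 = 1
STORE_FAST i → i=1
LOAD_FAST i → push 1
LOAD_CONST → push 5
COMPARE_OP bool(<) → 1 vs 5 = True
POP_JUMP_IF_FALSE → pop True; no jump
LOAD_FAST_LOAD_FAST k,c → push 50,20
BINARY_OP + → 50 + 20 = 70
STORE_FAST k → k=70
LOAD_FAST i → push 1
LOAD_CONST → push 1
BINARY_OP + → 1 + 1 = 2
STORE_FAST i → i=2
LOAD_FAST i → push 2
LOAD_CONST → push 5
COMPARE_OP bool(<) → 2 vs 5 = True
POP_JUMP_IF_FALSE → pop True; no jump
LOAD_FAST_LOAD_FAST k,c → push 70,20
BINARY_OP + → 70 + 20 = 90
STORE_FAST k → k=90
LOAD_FAST i → push 2
LOAD_CONST → push 1
BINARY_OP + → 2 + 1 = 3
STORE_FAST i → i=3
LOAD_FAST i → push 3
LOAD_CONST → push 5
COMPARE_OP bool(<) → 3 vs 5 = True
POP_JUMP_IF_FALSE → pop True; no jump
LOAD_FAST_LOAD_FAST k,c → push 90,20
BINARY_OP + → 90 + 20 = 110
STORE_FAST k → k=110
LOAD_FAST i → push 3
LOAD_CONST → push 1
BINARY_OP + → 3 + 1 = 4
STORE_FAST i → i=4
LOAD_FAST i → push 4
LOAD_CONST → push 5
COMPARE_OP bool(<) → 4 vs 5 = True
POP_JUMP_IF_FALSE → pop True; no jump
LOAD_FAST_LOAD_FAST k,c → push 110,20
BINARY_OP + → 110 + 20 = 130
STORE_FAST k → k=130
LOAD_FAST i → push 4
LOAD_CONST → push 1
BINARY_OP + → 4 + 1 = 5
STORE_FAST i → i=5
LOAD_FAST i → push 5
LOAD_CONST → push 5
COMPARE_OP bool(<) → 5 vs 5 = False
POP_JUMP_IF_FALSE → pop False; jump
LOAD_FAST k → push 130
RETURN_VALUE → return 130.

130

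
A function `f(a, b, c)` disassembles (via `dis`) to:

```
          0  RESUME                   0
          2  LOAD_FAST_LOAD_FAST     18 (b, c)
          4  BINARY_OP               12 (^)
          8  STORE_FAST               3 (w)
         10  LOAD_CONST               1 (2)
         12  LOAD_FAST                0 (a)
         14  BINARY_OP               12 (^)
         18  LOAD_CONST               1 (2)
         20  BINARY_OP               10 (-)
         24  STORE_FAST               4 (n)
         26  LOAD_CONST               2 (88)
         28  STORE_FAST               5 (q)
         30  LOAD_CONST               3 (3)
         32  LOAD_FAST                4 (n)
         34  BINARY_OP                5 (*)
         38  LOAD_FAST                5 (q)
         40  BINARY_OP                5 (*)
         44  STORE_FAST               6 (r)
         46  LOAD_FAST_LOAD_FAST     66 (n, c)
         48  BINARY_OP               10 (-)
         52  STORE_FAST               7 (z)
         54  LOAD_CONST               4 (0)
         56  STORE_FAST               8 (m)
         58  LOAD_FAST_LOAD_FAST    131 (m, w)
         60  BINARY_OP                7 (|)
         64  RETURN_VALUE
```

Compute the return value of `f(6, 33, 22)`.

LOAD_FAST_LOAD_FAST b,c → push 33,22. Stack: [33, 22]
BINARY_OP ^ → 33 ^ 22 = 55. Stack: [55]
STORE_FAST w → w=55. Stack: []
LOAD_CONST → push 2. Stack: [2]
LOAD_FAST a → push 6. Stack: [2, 6]
BINARY_OP ^ → 2 ^ 6 = 4. Stack: [4]
LOAD_CONST → push 2. Stack: [4, 2]
BINARY_OP - → 4 - 2 = 2. Stack: [2]
STORE_FAST n → n=2. Stack: []
LOAD_CONST → push 88. Stack: [88]
STORE_FAST q → q=88. Stack: []
LOAD_CONST → push 3. Stack: [3]
LOAD_FAST n → push 2. Stack: [3, 2]
BINARY_OP * → 3 * 2 = 6. Stack: [6]
LOAD_FAST q → push 88. Stack: [6, 88]
BINARY_OP * → 6 * 88 = 528. Stack: [528]
STORE_FAST r → r=528. Stack: []
LOAD_FAST_LOAD_FAST n,c → push 2,22. Stack: [2, 22]
BINARY_OP - → 2 - 22 = -20. Stack: [-20]
STORE_FAST z → z=-20. Stack: []
LOAD_CONST → push 0. Stack: [0]
STORE_FAST m → m=0. Stack: []
LOAD_FAST_LOAD_FAST m,w → push 0,55. Stack: [0, 55]
BINARY_OP | → 0 | 55 = 55. Stack: [55]
RETURN_VALUE → return 55.

55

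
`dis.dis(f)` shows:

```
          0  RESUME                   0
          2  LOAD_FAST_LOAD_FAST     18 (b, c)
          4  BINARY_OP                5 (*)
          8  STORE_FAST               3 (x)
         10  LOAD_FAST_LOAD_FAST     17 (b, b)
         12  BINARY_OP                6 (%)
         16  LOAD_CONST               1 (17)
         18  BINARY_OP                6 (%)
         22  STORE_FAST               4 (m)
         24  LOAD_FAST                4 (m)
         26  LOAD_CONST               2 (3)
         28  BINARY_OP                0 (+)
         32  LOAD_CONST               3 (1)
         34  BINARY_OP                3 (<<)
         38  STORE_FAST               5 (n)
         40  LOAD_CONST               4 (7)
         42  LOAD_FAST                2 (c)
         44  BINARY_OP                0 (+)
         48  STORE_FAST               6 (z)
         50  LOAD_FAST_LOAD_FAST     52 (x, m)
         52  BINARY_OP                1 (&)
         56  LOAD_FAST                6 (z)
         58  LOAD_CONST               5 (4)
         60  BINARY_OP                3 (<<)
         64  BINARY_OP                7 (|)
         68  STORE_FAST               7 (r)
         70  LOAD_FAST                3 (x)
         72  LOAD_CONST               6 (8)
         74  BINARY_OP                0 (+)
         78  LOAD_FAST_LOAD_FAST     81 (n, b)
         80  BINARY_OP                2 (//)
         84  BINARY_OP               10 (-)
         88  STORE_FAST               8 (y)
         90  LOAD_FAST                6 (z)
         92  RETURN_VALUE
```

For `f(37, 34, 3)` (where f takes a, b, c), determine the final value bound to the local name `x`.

102

LOAD_FAST_LOAD_FAST b,c → push 34,3. Stack: [34, 3]
BINARY_OP * → 34 * 3 = 102. Stack: [102]
STORE_FAST x → x=102. Stack: []
LOAD_FAST_LOAD_FAST b,b → push 34,34. Stack: [34, 34]
BINARY_OP % → 34 % 34 = 0. Stack: [0]
LOAD_CONST → push 17. Stack: [0, 17]
BINARY_OP % → 0 % 17 = 0. Stack: [0]
STORE_FAST m → m=0. Stack: []
LOAD_FAST m → push 0. Stack: [0]
LOAD_CONST → push 3. Stack: [0, 3]
BINARY_OP + → 0 + 3 = 3. Stack: [3]
LOAD_CONST → push 1. Stack: [3, 1]
BINARY_OP << → 3 << 1 = 6. Stack: [6]
STORE_FAST n → n=6. Stack: []
LOAD_CONST → push 7. Stack: [7]
LOAD_FAST c → push 3. Stack: [7, 3]
BINARY_OP + → 7 + 3 = 10. Stack: [10]
STORE_FAST z → z=10. Stack: []
LOAD_FAST_LOAD_FAST x,m → push 102,0. Stack: [102, 0]
BINARY_OP & → 102 & 0 = 0. Stack: [0]
LOAD_FAST z → push 10. Stack: [0, 10]
LOAD_CONST → push 4. Stack: [0, 10, 4]
BINARY_OP << → 10 << 4 = 160. Stack: [0, 160]
BINARY_OP | → 0 | 160 = 160. Stack: [160]
STORE_FAST r → r=160. Stack: []
LOAD_FAST x → push 102. Stack: [102]
LOAD_CONST → push 8. Stack: [102, 8]
BINARY_OP + → 102 + 8 = 110. Stack: [110]
LOAD_FAST_LOAD_FAST n,b → push 6,34. Stack: [110, 6, 34]
BINARY_OP // → 6 // 34 = 0. Stack: [110, 0]
BINARY_OP - → 110 - 0 = 110. Stack: [110]
STORE_FAST y → y=110. Stack: []
LOAD_FAST z → push 10. Stack: [10]
RETURN_VALUE → return 10.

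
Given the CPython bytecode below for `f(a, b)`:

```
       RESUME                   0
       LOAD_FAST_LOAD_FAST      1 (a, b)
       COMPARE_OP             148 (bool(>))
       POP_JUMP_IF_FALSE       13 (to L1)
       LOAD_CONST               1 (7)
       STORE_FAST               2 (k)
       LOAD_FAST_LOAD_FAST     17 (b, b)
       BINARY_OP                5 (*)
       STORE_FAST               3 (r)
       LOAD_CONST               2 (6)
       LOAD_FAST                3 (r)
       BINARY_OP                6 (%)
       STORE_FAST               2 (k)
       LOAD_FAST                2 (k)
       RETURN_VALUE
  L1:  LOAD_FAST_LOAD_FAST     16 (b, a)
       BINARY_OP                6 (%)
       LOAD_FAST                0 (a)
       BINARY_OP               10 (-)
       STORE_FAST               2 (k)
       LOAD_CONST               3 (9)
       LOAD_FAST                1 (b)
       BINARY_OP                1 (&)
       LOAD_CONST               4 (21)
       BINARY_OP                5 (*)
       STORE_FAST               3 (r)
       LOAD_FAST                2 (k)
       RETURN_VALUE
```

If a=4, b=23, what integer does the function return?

-1

LOAD_FAST_LOAD_FAST a,b → push 4,23. Stack: [4, 23]
COMPARE_OP bool(>) → 4 vs 23 = False. Stack: [False]
POP_JUMP_IF_FALSE → pop False; jump. Stack: []
LOAD_FAST_LOAD_FAST b,a → push 23,4. Stack: [23, 4]
BINARY_OP % → 23 % 4 = 3. Stack: [3]
LOAD_FAST a → push 4. Stack: [3, 4]
BINARY_OP - → 3 - 4 = -1. Stack: [-1]
STORE_FAST k → k=-1. Stack: []
LOAD_CONST → push 9. Stack: [9]
LOAD_FAST b → push 23. Stack: [9, 23]
BINARY_OP & → 9 & 23 = 1. Stack: [1]
LOAD_CONST → push 21. Stack: [1, 21]
BINARY_OP * → 1 * 21 = 21. Stack: [21]
STORE_FAST r → r=21. Stack: []
LOAD_FAST k → push -1. Stack: [-1]
RETURN_VALUE → return -1.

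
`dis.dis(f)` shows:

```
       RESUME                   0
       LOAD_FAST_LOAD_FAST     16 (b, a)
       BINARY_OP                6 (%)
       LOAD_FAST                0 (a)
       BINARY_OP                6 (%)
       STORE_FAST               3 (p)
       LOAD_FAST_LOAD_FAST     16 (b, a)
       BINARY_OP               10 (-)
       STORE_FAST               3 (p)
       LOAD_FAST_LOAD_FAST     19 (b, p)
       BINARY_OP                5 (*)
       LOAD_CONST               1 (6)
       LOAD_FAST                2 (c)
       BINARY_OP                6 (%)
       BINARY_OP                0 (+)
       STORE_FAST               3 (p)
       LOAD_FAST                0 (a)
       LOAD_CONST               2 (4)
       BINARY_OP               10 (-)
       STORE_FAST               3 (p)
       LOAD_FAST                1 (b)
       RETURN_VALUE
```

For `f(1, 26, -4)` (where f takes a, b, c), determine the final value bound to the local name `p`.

LOAD_FAST_LOAD_FAST b,a → push 26,1. Stack: [26, 1]
BINARY_OP % → 26 % 1 = 0. Stack: [0]
LOAD_FAST a → push 1. Stack: [0, 1]
BINARY_OP % → 0 % 1 = 0. Stack: [0]
STORE_FAST p → p=0. Stack: []
LOAD_FAST_LOAD_FAST b,a → push 26,1. Stack: [26, 1]
BINARY_OP - → 26 - 1 = 25. Stack: [25]
STORE_FAST p → p=25. Stack: []
LOAD_FAST_LOAD_FAST b,p → push 26,25. Stack: [26, 25]
BINARY_OP * → 26 * 25 = 650. Stack: [650]
LOAD_CONST → push 6. Stack: [650, 6]
LOAD_FAST c → push -4. Stack: [650, 6, -4]
BINARY_OP % → 6 % -4 = -2. Stack: [650, -2]
BINARY_OP + → 650 + -2 = 648. Stack: [648]
STORE_FAST p → p=648. Stack: []
LOAD_FAST a → push 1. Stack: [1]
LOAD_CONST → push 4. Stack: [1, 4]
BINARY_OP - → 1 - 4 = -3. Stack: [-3]
STORE_FAST p → p=-3. Stack: []
LOAD_FAST b → push 26. Stack: [26]
RETURN_VALUE → return 26.

-3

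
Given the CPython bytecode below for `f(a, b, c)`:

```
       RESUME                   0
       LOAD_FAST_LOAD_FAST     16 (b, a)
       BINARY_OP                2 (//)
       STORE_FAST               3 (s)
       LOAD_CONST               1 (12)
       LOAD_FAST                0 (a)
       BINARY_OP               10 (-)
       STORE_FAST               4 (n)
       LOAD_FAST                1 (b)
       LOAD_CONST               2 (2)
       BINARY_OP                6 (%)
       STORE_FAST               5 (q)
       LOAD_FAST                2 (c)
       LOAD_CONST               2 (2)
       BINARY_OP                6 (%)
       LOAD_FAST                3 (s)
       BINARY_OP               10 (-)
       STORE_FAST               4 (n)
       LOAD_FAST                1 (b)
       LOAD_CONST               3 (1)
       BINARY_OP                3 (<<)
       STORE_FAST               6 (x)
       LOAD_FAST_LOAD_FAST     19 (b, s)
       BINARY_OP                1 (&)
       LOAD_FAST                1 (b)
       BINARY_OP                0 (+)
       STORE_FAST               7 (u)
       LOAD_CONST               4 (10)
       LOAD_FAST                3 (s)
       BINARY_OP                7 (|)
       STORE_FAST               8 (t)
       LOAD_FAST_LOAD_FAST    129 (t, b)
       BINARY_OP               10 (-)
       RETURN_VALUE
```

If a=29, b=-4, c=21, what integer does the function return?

LOAD_FAST_LOAD_FAST b,a → push -4,29. Stack: [-4, 29]
BINARY_OP // → -4 // 29 = -1. Stack: [-1]
STORE_FAST s → s=-1. Stack: []
LOAD_CONST → push 12. Stack: [12]
LOAD_FAST a → push 29. Stack: [12, 29]
BINARY_OP - → 12 - 29 = -17. Stack: [-17]
STORE_FAST n → n=-17. Stack: []
LOAD_FAST b → push -4. Stack: [-4]
LOAD_CONST → push 2. Stack: [-4, 2]
BINARY_OP % → -4 % 2 = 0. Stack: [0]
STORE_FAST q → q=0. Stack: []
LOAD_FAST c → push 21. Stack: [21]
LOAD_CONST → push 2. Stack: [21, 2]
BINARY_OP % → 21 % 2 = 1. Stack: [1]
LOAD_FAST s → push -1. Stack: [1, -1]
BINARY_OP - → 1 - -1 = 2. Stack: [2]
STORE_FAST n → n=2. Stack: []
LOAD_FAST b → push -4. Stack: [-4]
LOAD_CONST → push 1. Stack: [-4, 1]
BINARY_OP << → -4 << 1 = -8. Stack: [-8]
STORE_FAST x → x=-8. Stack: []
LOAD_FAST_LOAD_FAST b,s → push -4,-1. Stack: [-4, -1]
BINARY_OP & → -4 & -1 = -4. Stack: [-4]
LOAD_FAST b → push -4. Stack: [-4, -4]
BINARY_OP + → -4 + -4 = -8. Stack: [-8]
STORE_FAST u → u=-8. Stack: []
LOAD_CONST → push 10. Stack: [10]
LOAD_FAST s → push -1. Stack: [10, -1]
BINARY_OP | → 10 | -1 = -1. Stack: [-1]
STORE_FAST t → t=-1. Stack: []
LOAD_FAST_LOAD_FAST t,b → push -1,-4. Stack: [-1, -4]
BINARY_OP - → -1 - -4 = 3. Stack: [3]
RETURN_VALUE → return 3.

3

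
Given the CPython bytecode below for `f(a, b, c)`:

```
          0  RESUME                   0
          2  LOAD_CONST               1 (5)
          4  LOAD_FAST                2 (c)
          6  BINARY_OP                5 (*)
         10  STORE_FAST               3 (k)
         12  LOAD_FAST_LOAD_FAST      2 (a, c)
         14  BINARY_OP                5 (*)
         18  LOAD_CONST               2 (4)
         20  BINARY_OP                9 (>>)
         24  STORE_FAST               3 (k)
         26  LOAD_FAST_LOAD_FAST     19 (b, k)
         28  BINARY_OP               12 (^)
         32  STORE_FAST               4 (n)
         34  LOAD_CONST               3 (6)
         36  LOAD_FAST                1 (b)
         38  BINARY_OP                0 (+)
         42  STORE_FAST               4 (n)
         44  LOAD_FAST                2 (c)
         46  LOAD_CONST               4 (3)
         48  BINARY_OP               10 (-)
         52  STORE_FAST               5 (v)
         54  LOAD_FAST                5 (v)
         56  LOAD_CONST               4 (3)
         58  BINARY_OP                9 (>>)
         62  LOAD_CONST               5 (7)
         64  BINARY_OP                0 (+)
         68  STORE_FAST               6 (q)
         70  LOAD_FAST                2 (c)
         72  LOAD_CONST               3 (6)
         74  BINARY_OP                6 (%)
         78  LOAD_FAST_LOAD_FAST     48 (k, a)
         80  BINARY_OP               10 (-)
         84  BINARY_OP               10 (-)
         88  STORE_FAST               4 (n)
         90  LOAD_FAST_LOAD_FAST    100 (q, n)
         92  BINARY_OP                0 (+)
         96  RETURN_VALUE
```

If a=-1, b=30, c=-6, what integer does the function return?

LOAD_CONST → push 5. Stack: [5]
LOAD_FAST c → push -6. Stack: [5, -6]
BINARY_OP * → 5 * -6 = -30. Stack: [-30]
STORE_FAST k → k=-30. Stack: []
LOAD_FAST_LOAD_FAST a,c → push -1,-6. Stack: [-1, -6]
BINARY_OP * → -1 * -6 = 6. Stack: [6]
LOAD_CONST → push 4. Stack: [6, 4]
BINARY_OP >> → 6 >> 4 = 0. Stack: [0]
STORE_FAST k → k=0. Stack: []
LOAD_FAST_LOAD_FAST b,k → push 30,0. Stack: [30, 0]
BINARY_OP ^ → 30 ^ 0 = 30. Stack: [30]
STORE_FAST n → n=30. Stack: []
LOAD_CONST → push 6. Stack: [6]
LOAD_FAST b → push 30. Stack: [6, 30]
BINARY_OP + → 6 + 30 = 36. Stack: [36]
STORE_FAST n → n=36. Stack: []
LOAD_FAST c → push -6. Stack: [-6]
LOAD_CONST → push 3. Stack: [-6, 3]
BINARY_OP - → -6 - 3 = -9. Stack: [-9]
STORE_FAST v → v=-9. Stack: []
LOAD_FAST v → push -9. Stack: [-9]
LOAD_CONST → push 3. Stack: [-9, 3]
BINARY_OP >> → -9 >> 3 = -2. Stack: [-2]
LOAD_CONST → push 7. Stack: [-2, 7]
BINARY_OP + → -2 + 7 = 5. Stack: [5]
STORE_FAST q → q=5. Stack: []
LOAD_FAST c → push -6. Stack: [-6]
LOAD_CONST → push 6. Stack: [-6, 6]
BINARY_OP % → -6 % 6 = 0. Stack: [0]
LOAD_FAST_LOAD_FAST k,a → push 0,-1. Stack: [0, 0, -1]
BINARY_OP - → 0 - -1 = 1. Stack: [0, 1]
BINARY_OP - → 0 - 1 = -1. Stack: [-1]
STORE_FAST n → n=-1. Stack: []
LOAD_FAST_LOAD_FAST q,n → push 5,-1. Stack: [5, -1]
BINARY_OP + → 5 + -1 = 4. Stack: [4]
RETURN_VALUE → return 4.

4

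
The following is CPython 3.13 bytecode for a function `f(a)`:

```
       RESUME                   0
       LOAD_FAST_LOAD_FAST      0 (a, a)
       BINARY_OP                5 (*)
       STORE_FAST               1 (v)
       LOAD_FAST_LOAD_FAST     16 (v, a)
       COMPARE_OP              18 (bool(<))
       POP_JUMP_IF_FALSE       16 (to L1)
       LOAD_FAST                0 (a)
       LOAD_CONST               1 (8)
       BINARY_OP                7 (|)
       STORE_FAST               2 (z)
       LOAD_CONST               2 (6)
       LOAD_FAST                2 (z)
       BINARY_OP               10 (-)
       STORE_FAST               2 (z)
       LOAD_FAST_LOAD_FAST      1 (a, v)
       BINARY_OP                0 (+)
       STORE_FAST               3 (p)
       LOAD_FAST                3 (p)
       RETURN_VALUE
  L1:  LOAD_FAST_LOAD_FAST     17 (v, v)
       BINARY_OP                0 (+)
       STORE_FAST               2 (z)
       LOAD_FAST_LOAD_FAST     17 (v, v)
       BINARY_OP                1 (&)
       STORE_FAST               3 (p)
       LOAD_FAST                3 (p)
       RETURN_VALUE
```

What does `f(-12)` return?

144

LOAD_FAST_LOAD_FAST a,a → push -12,-12. Stack: [-12, -12]
BINARY_OP * → -12 * -12 = 144. Stack: [144]
STORE_FAST v → v=144. Stack: []
LOAD_FAST_LOAD_FAST v,a → push 144,-12. Stack: [144, -12]
COMPARE_OP bool(<) → 144 vs -12 = False. Stack: [False]
POP_JUMP_IF_FALSE → pop False; jump. Stack: []
LOAD_FAST_LOAD_FAST v,v → push 144,144. Stack: [144, 144]
BINARY_OP + → 144 + 144 = 288. Stack: [288]
STORE_FAST z → z=288. Stack: []
LOAD_FAST_LOAD_FAST v,v → push 144,144. Stack: [144, 144]
BINARY_OP & → 144 & 144 = 144. Stack: [144]
STORE_FAST p → p=144. Stack: []
LOAD_FAST p → push 144. Stack: [144]
RETURN_VALUE → return 144.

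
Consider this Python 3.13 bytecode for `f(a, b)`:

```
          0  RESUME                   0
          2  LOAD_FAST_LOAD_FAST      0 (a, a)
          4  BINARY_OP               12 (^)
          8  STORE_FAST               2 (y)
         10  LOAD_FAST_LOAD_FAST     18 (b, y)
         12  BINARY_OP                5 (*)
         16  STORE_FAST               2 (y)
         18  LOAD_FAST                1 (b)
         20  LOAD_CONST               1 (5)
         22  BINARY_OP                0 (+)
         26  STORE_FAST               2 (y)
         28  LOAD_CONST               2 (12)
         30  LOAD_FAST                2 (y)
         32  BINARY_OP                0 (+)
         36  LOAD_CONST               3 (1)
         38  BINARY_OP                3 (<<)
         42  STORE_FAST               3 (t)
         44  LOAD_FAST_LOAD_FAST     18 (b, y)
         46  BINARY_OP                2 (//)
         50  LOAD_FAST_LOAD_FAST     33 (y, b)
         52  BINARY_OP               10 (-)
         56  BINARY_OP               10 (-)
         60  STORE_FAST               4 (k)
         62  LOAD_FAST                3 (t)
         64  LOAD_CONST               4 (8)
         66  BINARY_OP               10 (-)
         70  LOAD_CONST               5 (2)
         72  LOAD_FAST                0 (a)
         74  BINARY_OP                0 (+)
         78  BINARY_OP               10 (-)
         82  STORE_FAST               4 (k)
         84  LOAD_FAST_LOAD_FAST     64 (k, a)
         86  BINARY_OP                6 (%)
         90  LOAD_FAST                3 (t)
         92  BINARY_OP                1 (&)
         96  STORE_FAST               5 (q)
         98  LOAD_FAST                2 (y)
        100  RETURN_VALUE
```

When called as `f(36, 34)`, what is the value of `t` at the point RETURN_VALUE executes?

LOAD_FAST_LOAD_FAST a,a → push 36,36. Stack: [36, 36]
BINARY_OP ^ → 36 ^ 36 = 0. Stack: [0]
STORE_FAST y → y=0. Stack: []
LOAD_FAST_LOAD_FAST b,y → push 34,0. Stack: [34, 0]
BINARY_OP * → 34 * 0 = 0. Stack: [0]
STORE_FAST y → y=0. Stack: []
LOAD_FAST b → push 34. Stack: [34]
LOAD_CONST → push 5. Stack: [34, 5]
BINARY_OP + → 34 + 5 = 39. Stack: [39]
STORE_FAST y → y=39. Stack: []
LOAD_CONST → push 12. Stack: [12]
LOAD_FAST y → push 39. Stack: [12, 39]
BINARY_OP + → 12 + 39 = 51. Stack: [51]
LOAD_CONST → push 1. Stack: [51, 1]
BINARY_OP << → 51 << 1 = 102. Stack: [102]
STORE_FAST t → t=102. Stack: []
LOAD_FAST_LOAD_FAST b,y → push 34,39. Stack: [34, 39]
BINARY_OP // → 34 // 39 = 0. Stack: [0]
LOAD_FAST_LOAD_FAST y,b → push 39,34. Stack: [0, 39, 34]
BINARY_OP - → 39 - 34 = 5. Stack: [0, 5]
BINARY_OP - → 0 - 5 = -5. Stack: [-5]
STORE_FAST k → k=-5. Stack: []
LOAD_FAST t → push 102. Stack: [102]
LOAD_CONST → push 8. Stack: [102, 8]
BINARY_OP - → 102 - 8 = 94. Stack: [94]
LOAD_CONST → push 2. Stack: [94, 2]
LOAD_FAST a → push 36. Stack: [94, 2, 36]
BINARY_OP + → 2 + 36 = 38. Stack: [94, 38]
BINARY_OP - → 94 - 38 = 56. Stack: [56]
STORE_FAST k → k=56. Stack: []
LOAD_FAST_LOAD_FAST k,a → push 56,36. Stack: [56, 36]
BINARY_OP % → 56 % 36 = 20. Stack: [20]
LOAD_FAST t → push 102. Stack: [20, 102]
BINARY_OP & → 20 & 102 = 4. Stack: [4]
STORE_FAST q → q=4. Stack: []
LOAD_FAST y → push 39. Stack: [39]
RETURN_VALUE → return 39.

102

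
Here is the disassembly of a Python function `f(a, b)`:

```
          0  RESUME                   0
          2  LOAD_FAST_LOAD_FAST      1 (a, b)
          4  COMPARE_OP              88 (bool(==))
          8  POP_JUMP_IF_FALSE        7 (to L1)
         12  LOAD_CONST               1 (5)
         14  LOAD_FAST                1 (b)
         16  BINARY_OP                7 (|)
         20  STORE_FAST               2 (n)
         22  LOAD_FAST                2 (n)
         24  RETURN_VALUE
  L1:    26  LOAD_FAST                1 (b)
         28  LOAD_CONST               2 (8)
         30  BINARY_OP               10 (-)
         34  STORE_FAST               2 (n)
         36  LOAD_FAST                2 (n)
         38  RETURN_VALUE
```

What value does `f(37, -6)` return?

LOAD_FAST_LOAD_FAST a,b → push 37,-6. Stack: [37, -6]
COMPARE_OP bool(==) → 37 vs -6 = False. Stack: [False]
POP_JUMP_IF_FALSE → pop False; jump. Stack: []
LOAD_FAST b → push -6. Stack: [-6]
LOAD_CONST → push 8. Stack: [-6, 8]
BINARY_OP - → -6 - 8 = -14. Stack: [-14]
STORE_FAST n → n=-14. Stack: []
LOAD_FAST n → push -14. Stack: [-14]
RETURN_VALUE → return -14.

-14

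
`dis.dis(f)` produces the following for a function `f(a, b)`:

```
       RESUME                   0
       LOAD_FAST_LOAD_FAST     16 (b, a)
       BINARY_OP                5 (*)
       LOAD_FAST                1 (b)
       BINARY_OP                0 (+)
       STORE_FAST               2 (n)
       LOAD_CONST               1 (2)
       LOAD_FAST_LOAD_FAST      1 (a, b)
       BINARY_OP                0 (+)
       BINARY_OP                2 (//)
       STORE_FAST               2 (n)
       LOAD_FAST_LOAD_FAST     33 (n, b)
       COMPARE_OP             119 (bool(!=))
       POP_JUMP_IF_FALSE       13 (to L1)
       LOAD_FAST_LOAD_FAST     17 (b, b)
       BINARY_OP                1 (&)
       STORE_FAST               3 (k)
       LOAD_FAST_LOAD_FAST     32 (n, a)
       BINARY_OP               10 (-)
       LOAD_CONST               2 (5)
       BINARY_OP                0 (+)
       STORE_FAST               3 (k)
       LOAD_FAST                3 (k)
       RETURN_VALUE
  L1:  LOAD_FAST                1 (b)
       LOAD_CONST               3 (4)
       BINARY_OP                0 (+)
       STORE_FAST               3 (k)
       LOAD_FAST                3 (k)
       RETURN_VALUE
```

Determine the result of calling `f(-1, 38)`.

6

LOAD_FAST_LOAD_FAST b,a → push 38,-1. Stack: [38, -1]
BINARY_OP * → 38 * -1 = -38. Stack: [-38]
LOAD_FAST b → push 38. Stack: [-38, 38]
BINARY_OP + → -38 + 38 = 0. Stack: [0]
STORE_FAST n → n=0. Stack: []
LOAD_CONST → push 2. Stack: [2]
LOAD_FAST_LOAD_FAST a,b → push -1,38. Stack: [2, -1, 38]
BINARY_OP + → -1 + 38 = 37. Stack: [2, 37]
BINARY_OP // → 2 // 37 = 0. Stack: [0]
STORE_FAST n → n=0. Stack: []
LOAD_FAST_LOAD_FAST n,b → push 0,38. Stack: [0, 38]
COMPARE_OP bool(!=) → 0 vs 38 = True. Stack: [True]
POP_JUMP_IF_FALSE → pop True; no jump. Stack: []
LOAD_FAST_LOAD_FAST b,b → push 38,38. Stack: [38, 38]
BINARY_OP & → 38 & 38 = 38. Stack: [38]
STORE_FAST k → k=38. Stack: []
LOAD_FAST_LOAD_FAST n,a → push 0,-1. Stack: [0, -1]
BINARY_OP - → 0 - -1 = 1. Stack: [1]
LOAD_CONST → push 5. Stack: [1, 5]
BINARY_OP + → 1 + 5 = 6. Stack: [6]
STORE_FAST k → k=6. Stack: []
LOAD_FAST k → push 6. Stack: [6]
RETURN_VALUE → return 6.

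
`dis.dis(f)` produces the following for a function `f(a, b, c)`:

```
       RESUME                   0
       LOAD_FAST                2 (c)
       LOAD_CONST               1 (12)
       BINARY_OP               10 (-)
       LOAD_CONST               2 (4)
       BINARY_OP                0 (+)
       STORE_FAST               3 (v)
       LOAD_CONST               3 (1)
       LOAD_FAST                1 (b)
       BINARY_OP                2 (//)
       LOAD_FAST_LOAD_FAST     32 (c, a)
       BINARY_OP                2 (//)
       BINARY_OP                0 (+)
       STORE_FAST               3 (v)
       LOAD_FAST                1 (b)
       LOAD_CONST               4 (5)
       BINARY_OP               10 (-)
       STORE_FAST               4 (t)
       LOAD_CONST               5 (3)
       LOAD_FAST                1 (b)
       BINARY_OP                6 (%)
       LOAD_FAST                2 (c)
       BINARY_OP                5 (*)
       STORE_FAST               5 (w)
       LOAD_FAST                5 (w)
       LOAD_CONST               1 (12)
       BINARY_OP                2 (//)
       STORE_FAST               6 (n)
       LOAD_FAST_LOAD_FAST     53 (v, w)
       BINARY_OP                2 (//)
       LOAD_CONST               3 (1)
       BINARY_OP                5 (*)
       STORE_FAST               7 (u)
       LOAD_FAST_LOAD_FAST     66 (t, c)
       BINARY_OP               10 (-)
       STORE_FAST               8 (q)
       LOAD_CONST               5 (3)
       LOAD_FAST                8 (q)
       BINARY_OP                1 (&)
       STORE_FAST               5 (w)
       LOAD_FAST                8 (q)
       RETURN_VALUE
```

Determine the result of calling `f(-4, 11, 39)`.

-33

LOAD_FAST c → push 39. Stack: [39]
LOAD_CONST → push 12. Stack: [39, 12]
BINARY_OP - → 39 - 12 = 27. Stack: [27]
LOAD_CONST → push 4. Stack: [27, 4]
BINARY_OP + → 27 + 4 = 31. Stack: [31]
STORE_FAST v → v=31. Stack: []
LOAD_CONST → push 1. Stack: [1]
LOAD_FAST b → push 11. Stack: [1, 11]
BINARY_OP // → 1 // 11 = 0. Stack: [0]
LOAD_FAST_LOAD_FAST c,a → push 39,-4. Stack: [0, 39, -4]
BINARY_OP // → 39 // -4 = -10. Stack: [0, -10]
BINARY_OP + → 0 + -10 = -10. Stack: [-10]
STORE_FAST v → v=-10. Stack: []
LOAD_FAST b → push 11. Stack: [11]
LOAD_CONST → push 5. Stack: [11, 5]
BINARY_OP - → 11 - 5 = 6. Stack: [6]
STORE_FAST t → t=6. Stack: []
LOAD_CONST → push 3. Stack: [3]
LOAD_FAST b → push 11. Stack: [3, 11]
BINARY_OP % → 3 % 11 = 3. Stack: [3]
LOAD_FAST c → push 39. Stack: [3, 39]
BINARY_OP * → 3 * 39 = 117. Stack: [117]
STORE_FAST w → w=117. Stack: []
LOAD_FAST w → push 117. Stack: [117]
LOAD_CONST → push 12. Stack: [117, 12]
BINARY_OP // → 117 // 12 = 9. Stack: [9]
STORE_FAST n → n=9. Stack: []
LOAD_FAST_LOAD_FAST v,w → push -10,117. Stack: [-10, 117]
BINARY_OP // → -10 // 117 = -1. Stack: [-1]
LOAD_CONST → push 1. Stack: [-1, 1]
BINARY_OP * → -1 * 1 = -1. Stack: [-1]
STORE_FAST u → u=-1. Stack: []
LOAD_FAST_LOAD_FAST t,c → push 6,39. Stack: [6, 39]
BINARY_OP - → 6 - 39 = -33. Stack: [-33]
STORE_FAST q → q=-33. Stack: []
LOAD_CONST → push 3. Stack: [3]
LOAD_FAST q → push -33. Stack: [3, -33]
BINARY_OP & → 3 & -33 = 3. Stack: [3]
STORE_FAST w → w=3. Stack: []
LOAD_FAST q → push -33. Stack: [-33]
RETURN_VALUE → return -33.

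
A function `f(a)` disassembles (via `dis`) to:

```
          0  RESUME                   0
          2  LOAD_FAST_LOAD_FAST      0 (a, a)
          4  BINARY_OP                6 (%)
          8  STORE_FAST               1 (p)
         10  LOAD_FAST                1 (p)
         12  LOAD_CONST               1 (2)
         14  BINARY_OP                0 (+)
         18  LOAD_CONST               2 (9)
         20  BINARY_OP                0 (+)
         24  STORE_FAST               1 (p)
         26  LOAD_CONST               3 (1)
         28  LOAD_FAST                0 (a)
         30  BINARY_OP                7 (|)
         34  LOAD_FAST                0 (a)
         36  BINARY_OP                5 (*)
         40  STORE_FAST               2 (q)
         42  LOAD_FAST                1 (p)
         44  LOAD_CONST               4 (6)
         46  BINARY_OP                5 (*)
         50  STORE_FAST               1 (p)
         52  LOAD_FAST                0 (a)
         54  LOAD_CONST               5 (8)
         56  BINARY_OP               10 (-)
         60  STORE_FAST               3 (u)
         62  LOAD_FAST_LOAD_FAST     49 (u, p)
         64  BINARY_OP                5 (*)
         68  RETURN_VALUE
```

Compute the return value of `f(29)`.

LOAD_FAST_LOAD_FAST a,a → push 29,29. Stack: [29, 29]
BINARY_OP % → 29 % 29 = 0. Stack: [0]
STORE_FAST p → p=0. Stack: []
LOAD_FAST p → push 0. Stack: [0]
LOAD_CONST → push 2. Stack: [0, 2]
BINARY_OP + → 0 + 2 = 2. Stack: [2]
LOAD_CONST → push 9. Stack: [2, 9]
BINARY_OP + → 2 + 9 = 11. Stack: [11]
STORE_FAST p → p=11. Stack: []
LOAD_CONST → push 1. Stack: [1]
LOAD_FAST a → push 29. Stack: [1, 29]
BINARY_OP | → 1 | 29 = 29. Stack: [29]
LOAD_FAST a → push 29. Stack: [29, 29]
BINARY_OP * → 29 * 29 = 841. Stack: [841]
STORE_FAST q → q=841. Stack: []
LOAD_FAST p → push 11. Stack: [11]
LOAD_CONST → push 6. Stack: [11, 6]
BINARY_OP * → 11 * 6 = 66. Stack: [66]
STORE_FAST p → p=66. Stack: []
LOAD_FAST a → push 29. Stack: [29]
LOAD_CONST → push 8. Stack: [29, 8]
BINARY_OP - → 29 - 8 = 21. Stack: [21]
STORE_FAST u → u=21. Stack: []
LOAD_FAST_LOAD_FAST u,p → push 21,66. Stack: [21, 66]
BINARY_OP * → 21 * 66 = 1386. Stack: [1386]
RETURN_VALUE → return 1386.

1386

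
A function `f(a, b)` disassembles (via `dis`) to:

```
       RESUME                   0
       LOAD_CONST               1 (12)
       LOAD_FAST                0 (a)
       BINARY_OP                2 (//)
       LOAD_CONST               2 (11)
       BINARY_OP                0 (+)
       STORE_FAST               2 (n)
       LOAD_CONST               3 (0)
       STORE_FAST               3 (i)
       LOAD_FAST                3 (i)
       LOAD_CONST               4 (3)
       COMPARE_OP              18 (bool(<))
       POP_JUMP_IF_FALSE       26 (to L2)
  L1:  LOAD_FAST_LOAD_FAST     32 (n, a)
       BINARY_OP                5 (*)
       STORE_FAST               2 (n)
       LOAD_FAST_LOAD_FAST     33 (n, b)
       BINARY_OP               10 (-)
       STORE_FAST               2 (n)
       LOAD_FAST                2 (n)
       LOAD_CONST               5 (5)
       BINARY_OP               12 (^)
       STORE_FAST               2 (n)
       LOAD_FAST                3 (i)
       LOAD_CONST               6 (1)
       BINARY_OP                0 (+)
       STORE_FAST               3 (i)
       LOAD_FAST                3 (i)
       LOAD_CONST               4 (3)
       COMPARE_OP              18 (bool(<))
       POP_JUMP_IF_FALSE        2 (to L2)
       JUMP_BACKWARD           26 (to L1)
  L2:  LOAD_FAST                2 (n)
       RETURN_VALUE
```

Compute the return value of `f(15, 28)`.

31122

LOAD_CONST → push 12
LOAD_FAST a → push 15
BINARY_OP // → 12 // 15 = 0
LOAD_CONST → push 11
BINARY_OP + → 0 + 11 = 11
STORE_FAST n → n=11
LOAD_CONST → push 0
STORE_FAST i → i=0
LOAD_FAST i → push 0
LOAD_CONST → push 3
COMPARE_OP bool(<) → 0 vs 3 = True
POP_JUMP_IF_FALSE → pop True; no jump
LOAD_FAST_LOAD_FAST n,a → push 11,15
BINARY_OP * → 11 * 15 = 165
STORE_FAST n → n=165
LOAD_FAST_LOAD_FAST n,b → push 165,28
BINARY_OP - → 165 - 28 = 137
STORE_FAST n → n=137
LOAD_FAST n → push 137
LOAD_CONST → push 5
BINARY_OP ^ → 137 ^ 5 = 140
STORE_FAST n → n=140
LOAD_FAST i → push 0
LOAD_CONST → push 1
BINARY_OP + → 0 + 1 = 1
STORE_FAST i → i=1
LOAD_FAST i → push 1
LOAD_CONST → push 3
COMPARE_OP bool(<) → 1 vs 3 = True
POP_JUMP_IF_FALSE → pop True; no jump
LOAD_FAST_LOAD_FAST n,a → push 140,15
BINARY_OP * → 140 * 15 = 2100
STORE_FAST n → n=2100
LOAD_FAST_LOAD_FAST n,b → push 2100,28
BINARY_OP - → 2100 - 28 = 2072
STORE_FAST n → n=2072
LOAD_FAST n → push 2072
LOAD_CONST → push 5
BINARY_OP ^ → 2072 ^ 5 = 2077
STORE_FAST n → n=2077
LOAD_FAST i → push 1
LOAD_CONST → push 1
BINARY_OP + → 1 + 1 = 2
STORE_FAST i → i=2
LOAD_FAST i → push 2
LOAD_CONST → push 3
COMPARE_OP bool(<) → 2 vs 3 = True
POP_JUMP_IF_FALSE → pop True; no jump
LOAD_FAST_LOAD_FAST n,a → push 2077,15
BINARY_OP * → 2077 * 15 = 31155
STORE_FAST n → n=31155
LOAD_FAST_LOAD_FAST n,b → push 31155,28
BINARY_OP - → 31155 - 28 = 31127
STORE_FAST n → n=31127
LOAD_FAST n → push 31127
LOAD_CONST → push 5
BINARY_OP ^ → 31127 ^ 5 = 31122
STORE_FAST n → n=31122
LOAD_FAST i → push 2
LOAD_CONST → push 1
BINARY_OP + → 2 + 1 = 3
STORE_FAST i → i=3
LOAD_FAST i → push 3
LOAD_CONST → push 3
COMPARE_OP bool(<) → 3 vs 3 = False
POP_JUMP_IF_FALSE → pop False; jump
LOAD_FAST n → push 31122
RETURN_VALUE → return 31122.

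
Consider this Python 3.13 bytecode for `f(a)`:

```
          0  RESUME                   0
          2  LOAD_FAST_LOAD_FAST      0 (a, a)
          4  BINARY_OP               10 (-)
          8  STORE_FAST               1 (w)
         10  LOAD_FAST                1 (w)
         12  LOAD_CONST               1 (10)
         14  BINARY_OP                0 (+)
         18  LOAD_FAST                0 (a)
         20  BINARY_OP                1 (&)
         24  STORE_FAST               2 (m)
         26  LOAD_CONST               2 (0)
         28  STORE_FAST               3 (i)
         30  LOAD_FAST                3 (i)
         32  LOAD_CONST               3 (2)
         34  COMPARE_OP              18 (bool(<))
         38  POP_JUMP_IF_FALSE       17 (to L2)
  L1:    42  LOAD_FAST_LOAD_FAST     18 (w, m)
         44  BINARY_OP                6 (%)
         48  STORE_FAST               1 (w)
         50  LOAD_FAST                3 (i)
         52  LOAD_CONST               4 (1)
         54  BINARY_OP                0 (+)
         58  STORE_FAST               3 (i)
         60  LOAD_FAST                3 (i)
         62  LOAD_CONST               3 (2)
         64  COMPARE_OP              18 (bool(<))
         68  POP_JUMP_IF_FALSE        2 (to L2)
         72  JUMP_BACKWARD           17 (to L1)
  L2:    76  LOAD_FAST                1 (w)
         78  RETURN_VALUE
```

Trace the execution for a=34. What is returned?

0

LOAD_FAST_LOAD_FAST a,a → push 34,34. Stack: [34, 34]
BINARY_OP - → 34 - 34 = 0. Stack: [0]
STORE_FAST w → w=0. Stack: []
LOAD_FAST w → push 0. Stack: [0]
LOAD_CONST → push 10. Stack: [0, 10]
BINARY_OP + → 0 + 10 = 10. Stack: [10]
LOAD_FAST a → push 34. Stack: [10, 34]
BINARY_OP & → 10 & 34 = 2. Stack: [2]
STORE_FAST m → m=2. Stack: []
LOAD_CONST → push 0. Stack: [0]
STORE_FAST i → i=0. Stack: []
LOAD_FAST i → push 0. Stack: [0]
LOAD_CONST → push 2. Stack: [0, 2]
COMPARE_OP bool(<) → 0 vs 2 = True. Stack: [True]
POP_JUMP_IF_FALSE → pop True; no jump. Stack: []
LOAD_FAST_LOAD_FAST w,m → push 0,2. Stack: [0, 2]
BINARY_OP % → 0 % 2 = 0. Stack: [0]
STORE_FAST w → w=0. Stack: []
LOAD_FAST i → push 0. Stack: [0]
LOAD_CONST → push 1. Stack: [0, 1]
BINARY_OP + → 0 + 1 = 1. Stack: [1]
STORE_FAST i → i=1. Stack: []
LOAD_FAST i → push 1. Stack: [1]
LOAD_CONST → push 2. Stack: [1, 2]
COMPARE_OP bool(<) → 1 vs 2 = True. Stack: [True]
POP_JUMP_IF_FALSE → pop True; no jump. Stack: []
LOAD_FAST_LOAD_FAST w,m → push 0,2. Stack: [0, 2]
BINARY_OP % → 0 % 2 = 0. Stack: [0]
STORE_FAST w → w=0. Stack: []
LOAD_FAST i → push 1. Stack: [1]
LOAD_CONST → push 1. Stack: [1, 1]
BINARY_OP + → 1 + 1 = 2. Stack: [2]
STORE_FAST i → i=2. Stack: []
LOAD_FAST i → push 2. Stack: [2]
LOAD_CONST → push 2. Stack: [2, 2]
COMPARE_OP bool(<) → 2 vs 2 = False. Stack: [False]
POP_JUMP_IF_FALSE → pop False; jump. Stack: []
LOAD_FAST w → push 0. Stack: [0]
RETURN_VALUE → return 0.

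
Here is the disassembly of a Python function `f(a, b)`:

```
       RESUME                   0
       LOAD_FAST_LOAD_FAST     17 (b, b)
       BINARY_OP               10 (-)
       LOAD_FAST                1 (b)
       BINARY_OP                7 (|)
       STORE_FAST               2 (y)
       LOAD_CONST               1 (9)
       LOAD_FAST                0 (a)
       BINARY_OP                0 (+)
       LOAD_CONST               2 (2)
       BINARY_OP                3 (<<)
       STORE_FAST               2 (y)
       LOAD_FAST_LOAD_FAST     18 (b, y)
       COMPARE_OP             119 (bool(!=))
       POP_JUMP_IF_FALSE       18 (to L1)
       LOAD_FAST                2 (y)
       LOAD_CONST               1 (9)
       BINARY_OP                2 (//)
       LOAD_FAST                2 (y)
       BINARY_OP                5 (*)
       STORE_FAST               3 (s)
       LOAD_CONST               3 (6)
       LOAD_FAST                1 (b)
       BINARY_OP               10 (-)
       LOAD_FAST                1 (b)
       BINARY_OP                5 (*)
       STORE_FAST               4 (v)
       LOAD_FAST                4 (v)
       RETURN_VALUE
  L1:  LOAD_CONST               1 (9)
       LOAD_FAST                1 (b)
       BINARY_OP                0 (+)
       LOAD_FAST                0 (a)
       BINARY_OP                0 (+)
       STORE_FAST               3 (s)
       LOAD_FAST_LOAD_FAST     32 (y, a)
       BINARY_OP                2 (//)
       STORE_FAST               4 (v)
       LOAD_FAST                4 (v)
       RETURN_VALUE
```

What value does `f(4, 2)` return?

LOAD_FAST_LOAD_FAST b,b → push 2,2. Stack: [2, 2]
BINARY_OP - → 2 - 2 = 0. Stack: [0]
LOAD_FAST b → push 2. Stack: [0, 2]
BINARY_OP | → 0 | 2 = 2. Stack: [2]
STORE_FAST y → y=2. Stack: []
LOAD_CONST → push 9. Stack: [9]
LOAD_FAST a → push 4. Stack: [9, 4]
BINARY_OP + → 9 + 4 = 13. Stack: [13]
LOAD_CONST → push 2. Stack: [13, 2]
BINARY_OP << → 13 << 2 = 52. Stack: [52]
STORE_FAST y → y=52. Stack: []
LOAD_FAST_LOAD_FAST b,y → push 2,52. Stack: [2, 52]
COMPARE_OP bool(!=) → 2 vs 52 = True. Stack: [True]
POP_JUMP_IF_FALSE → pop True; no jump. Stack: []
LOAD_FAST y → push 52. Stack: [52]
LOAD_CONST → push 9. Stack: [52, 9]
BINARY_OP // → 52 // 9 = 5. Stack: [5]
LOAD_FAST y → push 52. Stack: [5, 52]
BINARY_OP * → 5 * 52 = 260. Stack: [260]
STORE_FAST s → s=260. Stack: []
LOAD_CONST → push 6. Stack: [6]
LOAD_FAST b → push 2. Stack: [6, 2]
BINARY_OP - → 6 - 2 = 4. Stack: [4]
LOAD_FAST b → push 2. Stack: [4, 2]
BINARY_OP * → 4 * 2 = 8. Stack: [8]
STORE_FAST v → v=8. Stack: []
LOAD_FAST v → push 8. Stack: [8]
RETURN_VALUE → return 8.

8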